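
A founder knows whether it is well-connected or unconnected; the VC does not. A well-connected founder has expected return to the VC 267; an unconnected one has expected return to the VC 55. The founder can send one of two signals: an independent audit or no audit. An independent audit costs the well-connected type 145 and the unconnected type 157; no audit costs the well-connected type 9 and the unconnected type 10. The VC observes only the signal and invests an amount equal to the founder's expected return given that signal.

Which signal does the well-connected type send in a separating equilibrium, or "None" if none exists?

Try well-connected → audit, unconnected → no audit:
  If types separate, audit earns payment 267 and no audit earns 55.
  Well-connected: audit gives 267 − 145 = 122; no audit gives 55 − 9 = 46. No deviation. ✓
  Unconnected: no audit gives 55 − 10 = 45; audit gives 267 − 157 = 110. Would deviate. ✗
Try well-connected → no audit, unconnected → audit:
  If types separate, no audit earns payment 267 and audit earns 55.
  Well-connected: no audit gives 267 − 9 = 258; audit gives 55 − 145 = -90. No deviation. ✓
  Unconnected: audit gives 55 − 157 = -102; no audit gives 267 − 10 = 257. Would deviate. ✗
Neither assignment is incentive-compatible.

None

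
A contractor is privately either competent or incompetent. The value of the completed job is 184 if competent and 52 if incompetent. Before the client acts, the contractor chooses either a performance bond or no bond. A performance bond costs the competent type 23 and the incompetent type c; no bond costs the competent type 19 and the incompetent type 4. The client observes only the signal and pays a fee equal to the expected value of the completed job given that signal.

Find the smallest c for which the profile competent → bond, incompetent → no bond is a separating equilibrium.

Under separation: bond → competent (pays 184); no bond → incompetent (pays 52).
Competent: 184 − 23 = 161 ≥ 52 − 19 = 33. Holds regardless of c. ✓
Incompetent: 52 − 4 ≥ 184 − c, so c ≥ 184 − 48 = 136.

136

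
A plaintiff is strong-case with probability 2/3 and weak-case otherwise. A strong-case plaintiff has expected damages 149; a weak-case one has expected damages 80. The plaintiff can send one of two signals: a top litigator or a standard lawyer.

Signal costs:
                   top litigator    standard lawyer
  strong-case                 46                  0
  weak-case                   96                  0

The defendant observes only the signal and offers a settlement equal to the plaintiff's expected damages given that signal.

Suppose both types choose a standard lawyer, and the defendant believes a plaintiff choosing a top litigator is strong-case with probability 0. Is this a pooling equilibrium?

Yes

At the pooled signal (standard lawyer) the defendant holds the prior 2/3 and pays 2/3·149 + 1/3·80 = 126. Off-path (top litigator) belief 0 gives 0·149 + 1·80 = 80.
Strong-case: standard lawyer gives 126 − 0 = 126; top litigator gives 80 − 46 = 34. Stays. ✓
Weak-case: standard lawyer gives 126 − 0 = 126; top litigator gives 80 − 96 = -16. Stays. ✓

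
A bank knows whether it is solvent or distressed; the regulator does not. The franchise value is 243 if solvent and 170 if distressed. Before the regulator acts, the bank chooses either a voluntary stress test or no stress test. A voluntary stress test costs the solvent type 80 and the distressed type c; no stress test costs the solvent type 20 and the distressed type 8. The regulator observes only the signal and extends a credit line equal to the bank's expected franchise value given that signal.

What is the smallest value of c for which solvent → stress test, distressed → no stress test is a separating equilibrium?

81

Under separation: stress test → solvent (pays 243); no stress test → distressed (pays 170).
Solvent: 243 − 80 = 163 ≥ 170 − 20 = 150. Holds regardless of c. ✓
Distressed: 170 − 8 ≥ 243 − c, so c ≥ 243 − 162 = 81.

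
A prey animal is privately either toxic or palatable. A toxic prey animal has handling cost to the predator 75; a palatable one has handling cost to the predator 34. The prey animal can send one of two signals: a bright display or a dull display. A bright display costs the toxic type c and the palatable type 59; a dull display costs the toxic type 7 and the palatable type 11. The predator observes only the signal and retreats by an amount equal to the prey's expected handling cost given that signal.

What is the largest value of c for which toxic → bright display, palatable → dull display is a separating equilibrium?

Under separation: bright display → toxic (pays 75); dull display → palatable (pays 34).
Palatable: 34 − 11 = 23 ≥ 75 − 59 = 16. Holds regardless of c. ✓
Toxic: 75 − c ≥ 34 − 7, so c ≤ 75 − 27 = 48.

48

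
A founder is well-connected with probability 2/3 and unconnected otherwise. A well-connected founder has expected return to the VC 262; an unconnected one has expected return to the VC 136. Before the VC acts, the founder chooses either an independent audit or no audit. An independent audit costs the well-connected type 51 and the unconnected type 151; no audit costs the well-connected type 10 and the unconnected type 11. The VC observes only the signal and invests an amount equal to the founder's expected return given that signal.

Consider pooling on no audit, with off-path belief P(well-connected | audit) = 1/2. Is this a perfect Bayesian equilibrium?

At the pooled signal (no audit) the VC holds the prior 2/3 and pays 2/3·262 + 1/3·136 = 220. Off-path (audit) belief 1/2 gives 1/2·262 + 1/2·136 = 199.
Well-connected: no audit gives 220 − 10 = 210; audit gives 199 − 51 = 148. Stays. ✓
Unconnected: no audit gives 220 − 11 = 209; audit gives 199 − 151 = 48. Stays. ✓

Yes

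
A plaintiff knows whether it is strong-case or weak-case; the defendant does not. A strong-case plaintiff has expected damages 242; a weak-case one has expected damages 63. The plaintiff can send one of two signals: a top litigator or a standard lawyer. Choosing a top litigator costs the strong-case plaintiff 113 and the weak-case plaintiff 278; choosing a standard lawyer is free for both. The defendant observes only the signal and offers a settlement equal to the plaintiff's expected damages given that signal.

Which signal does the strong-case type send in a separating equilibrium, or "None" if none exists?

top litigator

Try strong-case → top litigator, weak-case → standard lawyer:
  Under separation the defendant infers type exactly: top litigator → strong-case (pays 242), standard lawyer → weak-case (pays 63).
  Strong-case: top litigator gives 242 − 113 = 129; standard lawyer gives 63 − 0 = 63. No deviation. ✓
  Weak-case: standard lawyer gives 63 − 0 = 63; top litigator gives 242 − 278 = -36. No deviation. ✓
Both hold — the strong-case type sends top litigator.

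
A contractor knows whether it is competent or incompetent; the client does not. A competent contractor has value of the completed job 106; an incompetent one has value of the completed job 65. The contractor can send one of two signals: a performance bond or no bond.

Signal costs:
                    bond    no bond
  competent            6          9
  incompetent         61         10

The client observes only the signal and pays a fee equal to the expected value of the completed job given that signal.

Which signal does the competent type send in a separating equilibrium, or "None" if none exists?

bond

Try competent → bond, incompetent → no bond:
  Under separation the client infers type exactly: bond → competent (pays 106), no bond → incompetent (pays 65).
  Competent: bond gives 106 − 6 = 100; no bond gives 65 − 9 = 56. No deviation. ✓
  Incompetent: no bond gives 65 − 10 = 55; bond gives 106 − 61 = 45. No deviation. ✓
Both hold — the competent type sends bond.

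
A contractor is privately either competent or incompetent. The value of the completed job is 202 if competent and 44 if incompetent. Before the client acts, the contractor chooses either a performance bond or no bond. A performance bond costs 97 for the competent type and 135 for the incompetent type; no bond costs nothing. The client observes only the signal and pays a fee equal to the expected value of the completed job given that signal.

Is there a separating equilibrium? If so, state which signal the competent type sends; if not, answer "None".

None

Try competent → bond, incompetent → no bond:
  If types separate, bond earns payment 202 and no bond earns 44.
  Competent: bond gives 202 − 97 = 105; no bond gives 44 − 0 = 44. No deviation. ✓
  Incompetent: no bond gives 44 − 0 = 44; bond gives 202 − 135 = 67. Would deviate. ✗
Try competent → no bond, incompetent → bond:
  If types separate, no bond earns payment 202 and bond earns 44.
  Competent: no bond gives 202 − 0 = 202; bond gives 44 − 97 = -53. No deviation. ✓
  Incompetent: bond gives 44 − 135 = -91; no bond gives 202 − 0 = 202. Would deviate. ✗
Neither assignment is incentive-compatible.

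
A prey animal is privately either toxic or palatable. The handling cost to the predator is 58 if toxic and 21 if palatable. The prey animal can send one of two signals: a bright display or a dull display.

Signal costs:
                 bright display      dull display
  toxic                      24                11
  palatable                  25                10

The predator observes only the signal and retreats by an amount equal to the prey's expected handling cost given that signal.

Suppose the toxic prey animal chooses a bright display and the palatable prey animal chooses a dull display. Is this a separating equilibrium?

Under separation the predator infers type exactly: bright display → toxic (pays 58), dull display → palatable (pays 21).
Toxic: bright display gives 58 − 24 = 34; dull display gives 21 − 11 = 10. No deviation. ✓
Palatable: dull display gives 21 − 10 = 11; bright display gives 58 − 25 = 33. Would deviate. ✗

No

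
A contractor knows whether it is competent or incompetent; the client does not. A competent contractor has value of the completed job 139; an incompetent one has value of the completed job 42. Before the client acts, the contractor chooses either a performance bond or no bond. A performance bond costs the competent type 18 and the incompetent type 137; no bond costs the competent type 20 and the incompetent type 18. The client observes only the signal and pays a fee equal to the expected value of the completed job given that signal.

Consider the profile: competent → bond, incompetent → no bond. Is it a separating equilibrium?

Yes

Under separation the client infers type exactly: bond → competent (pays 139), no bond → incompetent (pays 42).
Competent: bond gives 139 − 18 = 121; no bond gives 42 − 20 = 22. No deviation. ✓
Incompetent: no bond gives 42 − 18 = 24; bond gives 139 − 137 = 2. No deviation. ✓
Both incentive constraints hold.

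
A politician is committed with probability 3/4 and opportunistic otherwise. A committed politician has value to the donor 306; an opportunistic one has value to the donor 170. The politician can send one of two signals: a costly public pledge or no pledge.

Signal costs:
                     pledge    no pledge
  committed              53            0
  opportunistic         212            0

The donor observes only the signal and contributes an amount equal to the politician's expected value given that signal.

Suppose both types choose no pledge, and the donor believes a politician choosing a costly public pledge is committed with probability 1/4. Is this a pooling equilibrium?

On the equilibrium path (no pledge) the donor holds the prior 3/4 and pays 3/4·306 + 1/4·170 = 272. Off-path (pledge) belief 1/4 gives 1/4·306 + 3/4·170 = 204.
Committed: no pledge gives 272 − 0 = 272; pledge gives 204 − 53 = 151. Stays. ✓
Opportunistic: no pledge gives 272 − 0 = 272; pledge gives 204 − 212 = -8. Stays. ✓
Beliefs are Bayes-consistent on-path and both types best-respond.

Yes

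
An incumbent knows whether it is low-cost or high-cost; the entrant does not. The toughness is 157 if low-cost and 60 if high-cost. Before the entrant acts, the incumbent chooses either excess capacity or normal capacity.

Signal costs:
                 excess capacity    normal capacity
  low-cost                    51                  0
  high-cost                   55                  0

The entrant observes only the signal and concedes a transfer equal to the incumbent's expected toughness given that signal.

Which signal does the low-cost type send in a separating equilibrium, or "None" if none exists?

Try low-cost → excess capacity, high-cost → normal capacity:
  If types separate, excess capacity earns payment 157 and normal capacity earns 60.
  Low-cost: excess capacity gives 157 − 51 = 106; normal capacity gives 60 − 0 = 60. No deviation. ✓
  High-cost: normal capacity gives 60 − 0 = 60; excess capacity gives 157 − 55 = 102. Would deviate. ✗
Try low-cost → normal capacity, high-cost → excess capacity:
  If types separate, normal capacity earns payment 157 and excess capacity earns 60.
  Low-cost: normal capacity gives 157 − 0 = 157; excess capacity gives 60 − 51 = 9. No deviation. ✓
  High-cost: excess capacity gives 60 − 55 = 5; normal capacity gives 157 − 0 = 157. Would deviate. ✗
Neither assignment is incentive-compatible.

None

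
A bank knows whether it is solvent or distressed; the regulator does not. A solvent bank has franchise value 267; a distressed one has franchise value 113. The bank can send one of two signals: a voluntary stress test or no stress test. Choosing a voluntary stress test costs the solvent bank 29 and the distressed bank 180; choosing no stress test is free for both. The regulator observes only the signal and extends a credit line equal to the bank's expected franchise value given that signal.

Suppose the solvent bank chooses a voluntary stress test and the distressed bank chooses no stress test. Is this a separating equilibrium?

If types separate, stress test earns payment 267 and no stress test earns 113.
Solvent: stress test gives 267 − 29 = 238; no stress test gives 113 − 0 = 113. No deviation. ✓
Distressed: no stress test gives 113 − 0 = 113; stress test gives 267 − 180 = 87. No deviation. ✓
Neither type gains from mimicking the other.

Yes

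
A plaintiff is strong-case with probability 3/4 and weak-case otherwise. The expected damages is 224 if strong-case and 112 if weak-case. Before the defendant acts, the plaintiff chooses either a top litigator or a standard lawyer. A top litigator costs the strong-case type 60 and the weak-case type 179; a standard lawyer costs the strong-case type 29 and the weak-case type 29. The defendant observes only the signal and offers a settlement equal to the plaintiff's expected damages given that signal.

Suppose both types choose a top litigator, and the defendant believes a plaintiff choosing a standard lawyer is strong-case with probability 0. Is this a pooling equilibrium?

At the pooled signal (top litigator) the defendant holds the prior 3/4 and pays 3/4·224 + 1/4·112 = 196. Off-path (standard lawyer) belief 0 gives 0·224 + 1·112 = 112.
Strong-case: top litigator gives 196 − 60 = 136; standard lawyer gives 112 − 29 = 83. Stays. ✓
Weak-case: top litigator gives 196 − 179 = 17; standard lawyer gives 112 − 29 = 83. Deviates. ✗

No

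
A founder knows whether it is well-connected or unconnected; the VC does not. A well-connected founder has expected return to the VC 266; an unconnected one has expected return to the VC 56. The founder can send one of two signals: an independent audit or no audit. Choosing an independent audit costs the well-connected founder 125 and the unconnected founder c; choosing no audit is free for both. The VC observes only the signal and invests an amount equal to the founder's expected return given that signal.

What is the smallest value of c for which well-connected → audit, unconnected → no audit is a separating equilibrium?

Under separation: audit → well-connected (pays 266); no audit → unconnected (pays 56).
Well-connected: 266 − 125 = 141 ≥ 56 − 0 = 56. Holds regardless of c. ✓
Unconnected: 56 − 0 ≥ 266 − c, so c ≥ 266 − 56 = 210.

210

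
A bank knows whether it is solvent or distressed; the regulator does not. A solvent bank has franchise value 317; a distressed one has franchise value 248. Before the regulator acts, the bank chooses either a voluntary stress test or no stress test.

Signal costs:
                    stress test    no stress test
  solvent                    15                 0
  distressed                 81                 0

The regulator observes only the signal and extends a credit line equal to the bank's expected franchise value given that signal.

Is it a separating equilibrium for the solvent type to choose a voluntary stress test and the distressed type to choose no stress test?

Yes

If types separate, stress test earns payment 317 and no stress test earns 248.
Solvent: stress test gives 317 − 15 = 302; no stress test gives 248 − 0 = 248. No deviation. ✓
Distressed: no stress test gives 248 − 0 = 248; stress test gives 317 − 81 = 236. No deviation. ✓
Both incentive constraints hold.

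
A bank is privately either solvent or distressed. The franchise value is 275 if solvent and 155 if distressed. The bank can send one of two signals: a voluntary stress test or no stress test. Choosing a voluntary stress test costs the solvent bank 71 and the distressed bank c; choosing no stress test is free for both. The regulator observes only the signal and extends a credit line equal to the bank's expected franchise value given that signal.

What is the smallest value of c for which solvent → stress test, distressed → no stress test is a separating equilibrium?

Under separation: stress test → solvent (pays 275); no stress test → distressed (pays 155).
Solvent: 275 − 71 = 204 ≥ 155 − 0 = 155. Holds regardless of c. ✓
Distressed: 155 − 0 ≥ 275 − c, so c ≥ 275 − 155 = 120.

120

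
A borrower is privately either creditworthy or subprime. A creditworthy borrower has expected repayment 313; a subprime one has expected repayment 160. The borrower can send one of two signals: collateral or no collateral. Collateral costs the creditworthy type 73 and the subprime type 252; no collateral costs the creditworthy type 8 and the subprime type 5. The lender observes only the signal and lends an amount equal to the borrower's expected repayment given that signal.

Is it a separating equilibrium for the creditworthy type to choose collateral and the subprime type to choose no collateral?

If types separate, collateral earns payment 313 and no collateral earns 160.
Creditworthy: collateral gives 313 − 73 = 240; no collateral gives 160 − 8 = 152. No deviation. ✓
Subprime: no collateral gives 160 − 5 = 155; collateral gives 313 − 252 = 61. No deviation. ✓
Neither type gains from mimicking the other.

Yes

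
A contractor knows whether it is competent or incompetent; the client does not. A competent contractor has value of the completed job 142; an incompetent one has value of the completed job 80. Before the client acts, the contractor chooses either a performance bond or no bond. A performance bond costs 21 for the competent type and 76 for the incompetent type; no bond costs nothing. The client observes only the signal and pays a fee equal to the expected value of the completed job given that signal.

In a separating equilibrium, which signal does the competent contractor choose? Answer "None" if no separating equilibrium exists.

Try competent → bond, incompetent → no bond:
  Under separation the client infers type exactly: bond → competent (pays 142), no bond → incompetent (pays 80).
  Competent: bond gives 142 − 21 = 121; no bond gives 80 − 0 = 80. No deviation. ✓
  Incompetent: no bond gives 80 − 0 = 80; bond gives 142 − 76 = 66. No deviation. ✓
Both hold — the competent type sends bond.

bond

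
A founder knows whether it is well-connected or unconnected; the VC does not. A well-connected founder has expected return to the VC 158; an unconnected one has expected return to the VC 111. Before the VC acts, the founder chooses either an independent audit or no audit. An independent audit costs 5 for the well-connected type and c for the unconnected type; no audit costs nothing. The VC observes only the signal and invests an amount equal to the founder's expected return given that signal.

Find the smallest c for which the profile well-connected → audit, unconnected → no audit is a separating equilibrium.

Under separation: audit → well-connected (pays 158); no audit → unconnected (pays 111).
Well-connected: 158 − 5 = 153 ≥ 111 − 0 = 111. Holds regardless of c. ✓
Unconnected: 111 − 0 ≥ 158 − c, so c ≥ 158 − 111 = 47.

47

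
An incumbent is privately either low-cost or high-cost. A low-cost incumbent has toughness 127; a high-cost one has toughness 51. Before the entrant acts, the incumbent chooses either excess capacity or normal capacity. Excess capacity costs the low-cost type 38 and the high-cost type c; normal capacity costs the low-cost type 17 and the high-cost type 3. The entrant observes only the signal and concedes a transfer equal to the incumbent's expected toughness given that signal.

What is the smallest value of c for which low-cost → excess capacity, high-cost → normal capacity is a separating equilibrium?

Under separation: excess capacity → low-cost (pays 127); normal capacity → high-cost (pays 51).
Low-cost: 127 − 38 = 89 ≥ 51 − 17 = 34. Holds regardless of c. ✓
High-cost: 51 − 3 ≥ 127 − c, so c ≥ 127 − 48 = 79.

79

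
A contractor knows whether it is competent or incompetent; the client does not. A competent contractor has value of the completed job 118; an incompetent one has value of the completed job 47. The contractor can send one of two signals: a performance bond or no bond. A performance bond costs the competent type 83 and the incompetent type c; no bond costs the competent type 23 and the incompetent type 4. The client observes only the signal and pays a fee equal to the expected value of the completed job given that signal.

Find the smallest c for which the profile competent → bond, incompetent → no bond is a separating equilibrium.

Under separation: bond → competent (pays 118); no bond → incompetent (pays 47).
Competent: 118 − 83 = 35 ≥ 47 − 23 = 24. Holds regardless of c. ✓
Incompetent: 47 − 4 ≥ 118 − c, so c ≥ 118 − 43 = 75.

75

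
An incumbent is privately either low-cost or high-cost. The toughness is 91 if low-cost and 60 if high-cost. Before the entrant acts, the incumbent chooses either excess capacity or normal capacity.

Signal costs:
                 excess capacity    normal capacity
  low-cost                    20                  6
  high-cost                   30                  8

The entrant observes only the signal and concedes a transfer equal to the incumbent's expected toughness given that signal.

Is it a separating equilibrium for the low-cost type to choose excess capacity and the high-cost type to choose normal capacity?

No

Under separation the entrant infers type exactly: excess capacity → low-cost (pays 91), normal capacity → high-cost (pays 60).
Low-cost: excess capacity gives 91 − 20 = 71; normal capacity gives 60 − 6 = 54. No deviation. ✓
High-cost: normal capacity gives 60 − 8 = 52; excess capacity gives 91 − 30 = 61. Would deviate. ✗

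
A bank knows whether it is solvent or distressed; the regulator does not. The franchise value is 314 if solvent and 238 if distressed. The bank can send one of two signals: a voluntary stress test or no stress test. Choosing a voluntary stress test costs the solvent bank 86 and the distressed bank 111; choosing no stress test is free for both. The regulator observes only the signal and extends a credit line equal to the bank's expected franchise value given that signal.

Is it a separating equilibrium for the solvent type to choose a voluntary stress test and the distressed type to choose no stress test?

Under separation the regulator infers type exactly: stress test → solvent (pays 314), no stress test → distressed (pays 238).
Solvent: stress test gives 314 − 86 = 228; no stress test gives 238 − 0 = 238. Would deviate. ✗
Distressed: no stress test gives 238 − 0 = 238; stress test gives 314 − 111 = 203. No deviation. ✓

No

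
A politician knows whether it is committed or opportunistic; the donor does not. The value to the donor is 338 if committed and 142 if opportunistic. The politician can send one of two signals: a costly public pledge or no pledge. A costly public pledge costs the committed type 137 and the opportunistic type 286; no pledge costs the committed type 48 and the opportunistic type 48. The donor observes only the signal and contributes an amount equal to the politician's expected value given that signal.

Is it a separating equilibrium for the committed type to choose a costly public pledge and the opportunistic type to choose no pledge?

Yes

Under separation the donor infers type exactly: pledge → committed (pays 338), no pledge → opportunistic (pays 142).
Committed: pledge gives 338 − 137 = 201; no pledge gives 142 − 48 = 94. No deviation. ✓
Opportunistic: no pledge gives 142 − 48 = 94; pledge gives 338 − 286 = 52. No deviation. ✓
Neither type gains from mimicking the other.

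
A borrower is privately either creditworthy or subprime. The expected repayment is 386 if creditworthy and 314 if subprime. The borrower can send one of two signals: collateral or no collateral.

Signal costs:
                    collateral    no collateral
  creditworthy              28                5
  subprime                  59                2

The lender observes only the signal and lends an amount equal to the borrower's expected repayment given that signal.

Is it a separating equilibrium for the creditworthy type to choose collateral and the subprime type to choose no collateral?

No

Under separation the lender infers type exactly: collateral → creditworthy (pays 386), no collateral → subprime (pays 314).
Creditworthy: collateral gives 386 − 28 = 358; no collateral gives 314 − 5 = 309. No deviation. ✓
Subprime: no collateral gives 314 − 2 = 312; collateral gives 386 − 59 = 327. Would deviate. ✗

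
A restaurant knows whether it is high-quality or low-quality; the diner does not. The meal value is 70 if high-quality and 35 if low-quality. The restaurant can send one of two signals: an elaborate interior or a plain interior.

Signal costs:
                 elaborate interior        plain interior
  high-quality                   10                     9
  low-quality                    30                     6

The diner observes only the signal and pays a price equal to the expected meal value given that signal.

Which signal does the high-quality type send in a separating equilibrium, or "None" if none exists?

Try high-quality → elaborate interior, low-quality → plain interior:
  Under separation the diner infers type exactly: elaborate interior → high-quality (pays 70), plain interior → low-quality (pays 35).
  High-quality: elaborate interior gives 70 − 10 = 60; plain interior gives 35 − 9 = 26. No deviation. ✓
  Low-quality: plain interior gives 35 − 6 = 29; elaborate interior gives 70 − 30 = 40. Would deviate. ✗
Try high-quality → plain interior, low-quality → elaborate interior:
  Under separation the diner infers type exactly: plain interior → high-quality (pays 70), elaborate interior → low-quality (pays 35).
  High-quality: plain interior gives 70 − 9 = 61; elaborate interior gives 35 − 10 = 25. No deviation. ✓
  Low-quality: elaborate interior gives 35 − 30 = 5; plain interior gives 70 − 6 = 64. Would deviate. ✗
Neither assignment is incentive-compatible.

None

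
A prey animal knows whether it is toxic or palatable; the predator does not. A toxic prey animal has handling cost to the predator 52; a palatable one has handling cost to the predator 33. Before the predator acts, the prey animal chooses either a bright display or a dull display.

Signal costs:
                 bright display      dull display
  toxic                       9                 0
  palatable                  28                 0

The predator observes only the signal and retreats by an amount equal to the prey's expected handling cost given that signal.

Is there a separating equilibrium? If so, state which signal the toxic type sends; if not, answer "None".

Try toxic → bright display, palatable → dull display:
  If types separate, bright display earns payment 52 and dull display earns 33.
  Toxic: bright display gives 52 − 9 = 43; dull display gives 33 − 0 = 33. No deviation. ✓
  Palatable: dull display gives 33 − 0 = 33; bright display gives 52 − 28 = 24. No deviation. ✓
Both hold — the toxic type sends bright display.

bright display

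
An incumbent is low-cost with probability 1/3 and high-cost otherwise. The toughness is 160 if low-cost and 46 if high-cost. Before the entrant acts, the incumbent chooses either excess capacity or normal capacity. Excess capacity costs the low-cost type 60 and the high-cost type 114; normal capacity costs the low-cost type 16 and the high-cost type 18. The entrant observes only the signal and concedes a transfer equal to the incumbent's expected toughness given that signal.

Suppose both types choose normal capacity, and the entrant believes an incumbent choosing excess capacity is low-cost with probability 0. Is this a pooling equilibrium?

On the equilibrium path (normal capacity) the entrant holds the prior 1/3 and pays 1/3·160 + 2/3·46 = 84. Off-path (excess capacity) belief 0 gives 0·160 + 1·46 = 46.
Low-cost: normal capacity gives 84 − 16 = 68; excess capacity gives 46 − 60 = -14. Stays. ✓
High-cost: normal capacity gives 84 − 18 = 66; excess capacity gives 46 − 114 = -68. Stays. ✓
Beliefs are Bayes-consistent on-path and both types best-respond.

Yes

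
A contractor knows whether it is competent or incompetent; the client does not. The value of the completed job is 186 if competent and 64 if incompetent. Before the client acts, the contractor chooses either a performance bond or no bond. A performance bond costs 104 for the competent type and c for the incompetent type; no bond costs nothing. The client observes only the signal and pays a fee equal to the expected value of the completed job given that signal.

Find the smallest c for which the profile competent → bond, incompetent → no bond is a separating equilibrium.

122

Under separation: bond → competent (pays 186); no bond → incompetent (pays 64).
Competent: 186 − 104 = 82 ≥ 64 − 0 = 64. Holds regardless of c. ✓
Incompetent: 64 − 0 ≥ 186 − c, so c ≥ 186 − 64 = 122.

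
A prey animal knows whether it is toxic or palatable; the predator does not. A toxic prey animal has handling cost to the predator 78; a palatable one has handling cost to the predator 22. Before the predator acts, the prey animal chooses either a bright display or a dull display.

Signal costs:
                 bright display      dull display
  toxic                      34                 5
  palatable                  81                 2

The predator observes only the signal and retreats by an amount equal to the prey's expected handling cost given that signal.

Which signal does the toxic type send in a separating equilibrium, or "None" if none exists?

bright display

Try toxic → bright display, palatable → dull display:
  Under separation the predator infers type exactly: bright display → toxic (pays 78), dull display → palatable (pays 22).
  Toxic: bright display gives 78 − 34 = 44; dull display gives 22 − 5 = 17. No deviation. ✓
  Palatable: dull display gives 22 − 2 = 20; bright display gives 78 − 81 = -3. No deviation. ✓
Both hold — the toxic type sends bright display.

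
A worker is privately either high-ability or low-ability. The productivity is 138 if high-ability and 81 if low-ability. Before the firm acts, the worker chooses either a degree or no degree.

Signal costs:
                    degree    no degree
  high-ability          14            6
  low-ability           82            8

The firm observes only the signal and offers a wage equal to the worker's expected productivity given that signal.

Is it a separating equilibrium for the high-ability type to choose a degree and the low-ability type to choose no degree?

Yes

If types separate, degree earns payment 138 and no degree earns 81.
High-ability: degree gives 138 − 14 = 124; no degree gives 81 − 6 = 75. No deviation. ✓
Low-ability: no degree gives 81 − 8 = 73; degree gives 138 − 82 = 56. No deviation. ✓
Both incentive constraints hold.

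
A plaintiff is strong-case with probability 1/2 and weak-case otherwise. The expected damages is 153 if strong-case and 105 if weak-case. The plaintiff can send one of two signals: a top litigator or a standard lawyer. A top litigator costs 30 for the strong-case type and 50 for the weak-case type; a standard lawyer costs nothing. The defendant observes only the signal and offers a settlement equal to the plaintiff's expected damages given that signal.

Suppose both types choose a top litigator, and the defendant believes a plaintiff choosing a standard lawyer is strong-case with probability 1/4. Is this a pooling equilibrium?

No

At the pooled signal (top litigator) the defendant holds the prior 1/2 and pays 1/2·153 + 1/2·105 = 129. Off-path (standard lawyer) belief 1/4 gives 1/4·153 + 3/4·105 = 117.
Strong-case: top litigator gives 129 − 30 = 99; standard lawyer gives 117 − 0 = 117. Deviates. ✗
Weak-case: top litigator gives 129 − 50 = 79; standard lawyer gives 117 − 0 = 117. Deviates. ✗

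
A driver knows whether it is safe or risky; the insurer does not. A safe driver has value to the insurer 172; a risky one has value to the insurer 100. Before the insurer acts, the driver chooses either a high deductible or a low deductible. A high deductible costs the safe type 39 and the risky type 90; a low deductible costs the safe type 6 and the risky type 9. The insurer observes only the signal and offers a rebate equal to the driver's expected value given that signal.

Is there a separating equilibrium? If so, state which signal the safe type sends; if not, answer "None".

Try safe → high deductible, risky → low deductible:
  If types separate, high deductible earns payment 172 and low deductible earns 100.
  Safe: high deductible gives 172 − 39 = 133; low deductible gives 100 − 6 = 94. No deviation. ✓
  Risky: low deductible gives 100 − 9 = 91; high deductible gives 172 − 90 = 82. No deviation. ✓
Both hold — the safe type sends high deductible.

high deductible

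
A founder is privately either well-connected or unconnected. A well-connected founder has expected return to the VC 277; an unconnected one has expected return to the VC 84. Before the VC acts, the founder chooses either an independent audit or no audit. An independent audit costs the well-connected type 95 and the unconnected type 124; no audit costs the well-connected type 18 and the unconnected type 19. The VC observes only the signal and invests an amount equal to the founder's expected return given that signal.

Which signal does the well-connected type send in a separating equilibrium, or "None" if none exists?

None

Try well-connected → audit, unconnected → no audit:
  If types separate, audit earns payment 277 and no audit earns 84.
  Well-connected: audit gives 277 − 95 = 182; no audit gives 84 − 18 = 66. No deviation. ✓
  Unconnected: no audit gives 84 − 19 = 65; audit gives 277 − 124 = 153. Would deviate. ✗
Try well-connected → no audit, unconnected → audit:
  If types separate, no audit earns payment 277 and audit earns 84.
  Well-connected: no audit gives 277 − 18 = 259; audit gives 84 − 95 = -11. No deviation. ✓
  Unconnected: audit gives 84 − 124 = -40; no audit gives 277 − 19 = 258. Would deviate. ✗
Neither assignment is incentive-compatible.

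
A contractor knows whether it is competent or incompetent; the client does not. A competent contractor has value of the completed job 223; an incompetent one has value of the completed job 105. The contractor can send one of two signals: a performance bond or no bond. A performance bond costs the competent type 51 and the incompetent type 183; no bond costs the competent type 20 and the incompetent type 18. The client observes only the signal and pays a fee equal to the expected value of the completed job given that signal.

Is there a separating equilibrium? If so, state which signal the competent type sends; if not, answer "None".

Try competent → bond, incompetent → no bond:
  If types separate, bond earns payment 223 and no bond earns 105.
  Competent: bond gives 223 − 51 = 172; no bond gives 105 − 20 = 85. No deviation. ✓
  Incompetent: no bond gives 105 − 18 = 87; bond gives 223 − 183 = 40. No deviation. ✓
Both hold — the competent type sends bond.

bond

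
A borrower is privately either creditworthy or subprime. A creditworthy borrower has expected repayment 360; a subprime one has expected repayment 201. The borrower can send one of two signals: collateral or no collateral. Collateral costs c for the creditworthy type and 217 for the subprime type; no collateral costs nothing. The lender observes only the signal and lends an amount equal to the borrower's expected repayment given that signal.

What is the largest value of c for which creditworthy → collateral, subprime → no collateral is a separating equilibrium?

159

Under separation: collateral → creditworthy (pays 360); no collateral → subprime (pays 201).
Subprime: 201 − 0 = 201 ≥ 360 − 217 = 143. Holds regardless of c. ✓
Creditworthy: 360 − c ≥ 201 − 0, so c ≤ 360 − 201 = 159.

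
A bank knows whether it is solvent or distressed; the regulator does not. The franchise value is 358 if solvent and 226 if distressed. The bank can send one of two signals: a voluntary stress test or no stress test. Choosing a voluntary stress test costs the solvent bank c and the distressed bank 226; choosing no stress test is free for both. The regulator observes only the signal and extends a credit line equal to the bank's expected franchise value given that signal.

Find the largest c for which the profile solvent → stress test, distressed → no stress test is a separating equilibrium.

Under separation: stress test → solvent (pays 358); no stress test → distressed (pays 226).
Distressed: 226 − 0 = 226 ≥ 358 − 226 = 132. Holds regardless of c. ✓
Solvent: 358 − c ≥ 226 − 0, so c ≤ 358 − 226 = 132.

132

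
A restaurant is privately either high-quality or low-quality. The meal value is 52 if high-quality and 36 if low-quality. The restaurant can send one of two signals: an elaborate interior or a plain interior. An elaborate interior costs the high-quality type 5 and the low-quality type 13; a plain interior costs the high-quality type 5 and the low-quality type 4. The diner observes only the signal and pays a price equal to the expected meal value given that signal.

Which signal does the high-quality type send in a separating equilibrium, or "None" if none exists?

None

Try high-quality → elaborate interior, low-quality → plain interior:
  Under separation the diner infers type exactly: elaborate interior → high-quality (pays 52), plain interior → low-quality (pays 36).
  High-quality: elaborate interior gives 52 − 5 = 47; plain interior gives 36 − 5 = 31. No deviation. ✓
  Low-quality: plain interior gives 36 − 4 = 32; elaborate interior gives 52 − 13 = 39. Would deviate. ✗
Try high-quality → plain interior, low-quality → elaborate interior:
  Under separation the diner infers type exactly: plain interior → high-quality (pays 52), elaborate interior → low-quality (pays 36).
  High-quality: plain interior gives 52 − 5 = 47; elaborate interior gives 36 − 5 = 31. No deviation. ✓
  Low-quality: elaborate interior gives 36 − 13 = 23; plain interior gives 52 − 4 = 48. Would deviate. ✗
Neither assignment is incentive-compatible.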